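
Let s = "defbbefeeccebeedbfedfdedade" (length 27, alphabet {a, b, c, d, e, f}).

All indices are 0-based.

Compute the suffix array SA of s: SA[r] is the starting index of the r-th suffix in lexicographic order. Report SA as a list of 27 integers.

[24, 3, 12, 4, 16, 9, 10, 23, 15, 25, 21, 0, 19, 26, 11, 8, 22, 14, 18, 7, 13, 1, 5, 2, 20, 17, 6]

rank | idx | suffix
   0 |  24 | ade
   1 |   3 | bbefeeccebeedbfedfdedade
   2 |  12 | beedbfedfdedade
   3 |   4 | befeeccebeedbfedfdedade
   4 |  16 | bfedfdedade
   5 |   9 | ccebeedbfedfdedade
   6 |  10 | cebeedbfedfdedade
   7 |  23 | dade
   8 |  15 | dbfedfdedade
   9 |  25 | de
  10 |  21 | dedade
  11 |   0 | defbbefeeccebeedbfedfdedade
  12 |  19 | dfdedade
  13 |  26 | e
  14 |  11 | ebeedbfedfdedade
  15 |   8 | eccebeedbfedfdedade
  16 |  22 | edade
  17 |  14 | edbfedfdedade
  18 |  18 | edfdedade
  19 |   7 | eeccebeedbfedfdedade
  20 |  13 | eedbfedfdedade
  21 |   1 | efbbefeeccebeedbfedfdedade
  22 |   5 | efeeccebeedbfedfdedade
  23 |   2 | fbbefeeccebeedbfedfdedade
  24 |  20 | fdedade
  25 |  17 | fedfdedade
  26 |   6 | feeccebeedbfedfdedade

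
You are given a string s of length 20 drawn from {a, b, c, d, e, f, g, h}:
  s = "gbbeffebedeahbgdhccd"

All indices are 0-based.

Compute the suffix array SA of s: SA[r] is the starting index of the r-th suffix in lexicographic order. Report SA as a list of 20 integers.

[11, 1, 7, 2, 13, 17, 18, 19, 9, 15, 10, 6, 8, 3, 5, 4, 0, 14, 12, 16]

rank→(start, suffix):
  0 → (11, 'ahbgdhccd')
  1 → (1, 'bbeffebedeahbgdhccd')
  2 → (7, 'bedeahbgdhccd')
  3 → (2, 'beffebedeahbgdhccd')
  4 → (13, 'bgdhccd')
  5 → (17, 'ccd')
  6 → (18, 'cd')
  7 → (19, 'd')
  8 → (9, 'deahbgdhccd')
  9 → (15, 'dhccd')
  10 → (10, 'eahbgdhccd')
  11 → (6, 'ebedeahbgdhccd')
  12 → (8, 'edeahbgdhccd')
  13 → (3, 'effebedeahbgdhccd')
  14 → (5, 'febedeahbgdhccd')
  15 → (4, 'ffebedeahbgdhccd')
  16 → (0, 'gbbeffebedeahbgdhccd')
  17 → (14, 'gdhccd')
  18 → (12, 'hbgdhccd')
  19 → (16, 'hccd')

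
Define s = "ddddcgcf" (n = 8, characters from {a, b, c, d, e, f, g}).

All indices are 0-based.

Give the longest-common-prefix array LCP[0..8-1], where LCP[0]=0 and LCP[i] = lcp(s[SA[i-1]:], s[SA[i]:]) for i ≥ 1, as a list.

sorted suffixes:
  #0 SA[0]=6  'cf'
  #1 SA[1]=4  'cgcf'
  #2 SA[2]=3  'dcgcf'
  #3 SA[3]=2  'ddcgcf'
  #4 SA[4]=1  'dddcgcf'
  #5 SA[5]=0  'ddddcgcf'
  #6 SA[6]=7  'f'
  #7 SA[7]=5  'gcf'

SA = [6, 4, 3, 2, 1, 0, 7, 5]
i: (SA[i-1],SA[i]) lcp shared
  1: (6,4) 1 'c'
  2: (4,3) 0 ''
  3: (3,2) 1 'd'
  4: (2,1) 2 'dd'
  5: (1,0) 3 'ddd'
  6: (0,7) 0 ''
  7: (7,5) 0 ''

[0, 1, 0, 1, 2, 3, 0, 0]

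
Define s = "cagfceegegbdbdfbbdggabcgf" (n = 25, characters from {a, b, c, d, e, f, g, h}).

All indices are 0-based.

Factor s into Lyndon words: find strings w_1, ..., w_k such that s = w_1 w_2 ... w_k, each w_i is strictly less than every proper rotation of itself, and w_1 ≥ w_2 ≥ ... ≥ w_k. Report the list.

["c", "agfceegegbdbdfbbdgg", "abcgf"]

emit factor 1: 'c' (i=0, period=1)
emit factor 2: 'agfceegegbdbdfbbdgg' (i=1, period=19)
emit factor 3: 'abcgf' (i=20, period=5)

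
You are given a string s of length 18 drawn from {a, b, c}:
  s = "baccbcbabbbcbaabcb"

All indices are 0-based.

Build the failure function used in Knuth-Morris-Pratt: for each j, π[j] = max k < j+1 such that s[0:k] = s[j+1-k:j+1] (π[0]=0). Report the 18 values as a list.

[0, 0, 0, 0, 1, 0, 1, 2, 1, 1, 1, 0, 1, 2, 0, 1, 0, 1]

π[0] = 0
j=1 s[j]='a': π[1]=0 (border '')
j=2 s[j]='c': π[2]=0 (border '')
j=3 s[j]='c': π[3]=0 (border '')
j=4 s[j]='b': π[4]=1 (border 'b')
j=5 s[j]='c': k: 1→0; π[5]=0 (border '')
j=6 s[j]='b': π[6]=1 (border 'b')
j=7 s[j]='a': π[7]=2 (border 'ba')
j=8 s[j]='b': k: 2→0; π[8]=1 (border 'b')
j=9 s[j]='b': k: 1→0; π[9]=1 (border 'b')
j=10 s[j]='b': k: 1→0; π[10]=1 (border 'b')
j=11 s[j]='c': k: 1→0; π[11]=0 (border '')
j=12 s[j]='b': π[12]=1 (border 'b')
j=13 s[j]='a': π[13]=2 (border 'ba')
j=14 s[j]='a': k: 2→0; π[14]=0 (border '')
j=15 s[j]='b': π[15]=1 (border 'b')
j=16 s[j]='c': k: 1→0; π[16]=0 (border '')
j=17 s[j]='b': π[17]=1 (border 'b')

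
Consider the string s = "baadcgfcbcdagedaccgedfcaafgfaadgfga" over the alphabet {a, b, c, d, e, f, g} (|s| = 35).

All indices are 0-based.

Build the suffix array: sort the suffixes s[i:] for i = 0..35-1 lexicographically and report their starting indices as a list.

rank→(start, suffix):
  0 → (34, 'a')
  1 → (1, 'aadcgfcbcdagedaccgedfcaafgfaadgfga')
  2 → (28, 'aadgfga')
  3 → (23, 'aafgfaadgfga')
  4 → (15, 'accgedfcaafgfaadgfga')
  5 → (2, 'adcgfcbcdagedaccgedfcaafgfaadgfga')
  6 → (29, 'adgfga')
  7 → (24, 'afgfaadgfga')
  8 → (11, 'agedaccgedfcaafgfaadgfga')
  9 → (0, 'baadcgfcbcdagedaccgedfcaafgfaadgfga')
  10 → (8, 'bcdagedaccgedfcaafgfaadgfga')
  11 → (22, 'caafgfaadgfga')
  12 → (7, 'cbcdagedaccgedfcaafgfaadgfga')
  13 → (16, 'ccgedfcaafgfaadgfga')
  14 → (9, 'cdagedaccgedfcaafgfaadgfga')
  15 → (17, 'cgedfcaafgfaadgfga')
  16 → (4, 'cgfcbcdagedaccgedfcaafgfaadgfga')
  17 → (14, 'daccgedfcaafgfaadgfga')
  18 → (10, 'dagedaccgedfcaafgfaadgfga')
  19 → (3, 'dcgfcbcdagedaccgedfcaafgfaadgfga')
  20 → (20, 'dfcaafgfaadgfga')
  21 → (30, 'dgfga')
  22 → (13, 'edaccgedfcaafgfaadgfga')
  23 → (19, 'edfcaafgfaadgfga')
  24 → (27, 'faadgfga')
  25 → (21, 'fcaafgfaadgfga')
  26 → (6, 'fcbcdagedaccgedfcaafgfaadgfga')
  27 → (32, 'fga')
  28 → (25, 'fgfaadgfga')
  29 → (33, 'ga')
  30 → (12, 'gedaccgedfcaafgfaadgfga')
  31 → (18, 'gedfcaafgfaadgfga')
  32 → (26, 'gfaadgfga')
  33 → (5, 'gfcbcdagedaccgedfcaafgfaadgfga')
  34 → (31, 'gfga')

[34, 1, 28, 23, 15, 2, 29, 24, 11, 0, 8, 22, 7, 16, 9, 17, 4, 14, 10, 3, 20, 30, 13, 19, 27, 21, 6, 32, 25, 33, 12, 18, 26, 5, 31]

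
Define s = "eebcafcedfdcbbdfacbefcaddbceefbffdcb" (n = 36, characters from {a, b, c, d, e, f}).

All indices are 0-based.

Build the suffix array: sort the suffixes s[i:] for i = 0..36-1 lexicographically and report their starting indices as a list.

[16, 22, 4, 35, 12, 2, 25, 13, 18, 30, 21, 3, 34, 11, 17, 6, 26, 24, 33, 10, 23, 14, 8, 1, 7, 0, 27, 28, 19, 15, 29, 20, 5, 32, 9, 31]

rank | idx | suffix
   0 |  16 | acbefcaddbceefbffdcb
   1 |  22 | addbceefbffdcb
   2 |   4 | afcedfdcbbdfacbefcaddbceefbffdcb
   3 |  35 | b
   4 |  12 | bbdfacbefcaddbceefbffdcb
   5 |   2 | bcafcedfdcbbdfacbefcaddbceefbffdcb
   6 |  25 | bceefbffdcb
   7 |  13 | bdfacbefcaddbceefbffdcb
   8 |  18 | befcaddbceefbffdcb
   9 |  30 | bffdcb
  10 |  21 | caddbceefbffdcb
  11 |   3 | cafcedfdcbbdfacbefcaddbceefbffdcb
  12 |  34 | cb
  13 |  11 | cbbdfacbefcaddbceefbffdcb
  14 |  17 | cbefcaddbceefbffdcb
  15 |   6 | cedfdcbbdfacbefcaddbceefbffdcb
  16 |  26 | ceefbffdcb
  17 |  24 | dbceefbffdcb
  18 |  33 | dcb
  19 |  10 | dcbbdfacbefcaddbceefbffdcb
  20 |  23 | ddbceefbffdcb
  21 |  14 | dfacbefcaddbceefbffdcb
  22 |   8 | dfdcbbdfacbefcaddbceefbffdcb
  23 |   1 | ebcafcedfdcbbdfacbefcaddbceefbffdcb
  24 |   7 | edfdcbbdfacbefcaddbceefbffdcb
  25 |   0 | eebcafcedfdcbbdfacbefcaddbceefbffdcb
  26 |  27 | eefbffdcb
  27 |  28 | efbffdcb
  28 |  19 | efcaddbceefbffdcb
  29 |  15 | facbefcaddbceefbffdcb
  30 |  29 | fbffdcb
  31 |  20 | fcaddbceefbffdcb
  32 |   5 | fcedfdcbbdfacbefcaddbceefbffdcb
  33 |  32 | fdcb
  34 |   9 | fdcbbdfacbefcaddbceefbffdcb
  35 |  31 | ffdcb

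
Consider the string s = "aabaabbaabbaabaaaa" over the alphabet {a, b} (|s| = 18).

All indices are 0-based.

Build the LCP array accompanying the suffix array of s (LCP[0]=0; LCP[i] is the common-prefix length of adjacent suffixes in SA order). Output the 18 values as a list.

[0, 1, 2, 3, 2, 5, 3, 7, 1, 4, 2, 6, 0, 3, 4, 8, 1, 5]

rank | idx | suffix
   0 |  17 | a
   1 |  16 | aa
   2 |  15 | aaa
   3 |  14 | aaaa
   4 |  11 | aabaaaa
   5 |   0 | aabaabbaabbaabaaaa
   6 |   7 | aabbaabaaaa
   7 |   3 | aabbaabbaabaaaa
   8 |  12 | abaaaa
   9 |   1 | abaabbaabbaabaaaa
  10 |   8 | abbaabaaaa
  11 |   4 | abbaabbaabaaaa
  12 |  13 | baaaa
  13 |  10 | baabaaaa
  14 |   6 | baabbaabaaaa
  15 |   2 | baabbaabbaabaaaa
  16 |   9 | bbaabaaaa
  17 |   5 | bbaabbaabaaaa

SA = [17, 16, 15, 14, 11, 0, 7, 3, 12, 1, 8, 4, 13, 10, 6, 2, 9, 5]
[i] adj suffixes → lcp
  [1] 17/16 → 1 ('a')
  [2] 16/15 → 2 ('aa')
  [3] 15/14 → 3 ('aaa')
  [4] 14/11 → 2 ('aa')
  [5] 11/0 → 5 ('aabaa')
  [6] 0/7 → 3 ('aab')
  [7] 7/3 → 7 ('aabbaab')
  [8] 3/12 → 1 ('a')
  [9] 12/1 → 4 ('abaa')
  [10] 1/8 → 2 ('ab')
  [11] 8/4 → 6 ('abbaab')
  [12] 4/13 → 0 ('')
  [13] 13/10 → 3 ('baa')
  [14] 10/6 → 4 ('baab')
  [15] 6/2 → 8 ('baabbaab')
  [16] 2/9 → 1 ('b')
  [17] 9/5 → 5 ('bbaab')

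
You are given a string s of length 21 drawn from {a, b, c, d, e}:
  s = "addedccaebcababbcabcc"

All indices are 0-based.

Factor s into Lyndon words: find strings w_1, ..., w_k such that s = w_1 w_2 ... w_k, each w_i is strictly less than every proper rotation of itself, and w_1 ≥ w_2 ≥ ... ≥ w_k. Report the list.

emit factor 1: 'addedccaebc' (i=0, period=11)
emit factor 2: 'ababbcabcc' (i=11, period=10)

["addedccaebc", "ababbcabcc"]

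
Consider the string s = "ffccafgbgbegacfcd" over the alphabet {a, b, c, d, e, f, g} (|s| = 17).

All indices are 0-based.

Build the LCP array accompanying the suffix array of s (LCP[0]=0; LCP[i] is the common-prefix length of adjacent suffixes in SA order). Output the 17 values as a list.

sorted suffixes:
  #0 SA[0]=12  'acfcd'
  #1 SA[1]=4  'afgbgbegacfcd'
  #2 SA[2]=9  'begacfcd'
  #3 SA[3]=7  'bgbegacfcd'
  #4 SA[4]=3  'cafgbgbegacfcd'
  #5 SA[5]=2  'ccafgbgbegacfcd'
  #6 SA[6]=15  'cd'
  #7 SA[7]=13  'cfcd'
  #8 SA[8]=16  'd'
  #9 SA[9]=10  'egacfcd'
  #10 SA[10]=1  'fccafgbgbegacfcd'
  #11 SA[11]=14  'fcd'
  #12 SA[12]=0  'ffccafgbgbegacfcd'
  #13 SA[13]=5  'fgbgbegacfcd'
  #14 SA[14]=11  'gacfcd'
  #15 SA[15]=8  'gbegacfcd'
  #16 SA[16]=6  'gbgbegacfcd'

SA = [12, 4, 9, 7, 3, 2, 15, 13, 16, 10, 1, 14, 0, 5, 11, 8, 6]
rank  pair      lcp
   1  s[12:],s[4:]  1  'a'
   2  s[4:],s[9:]  0  ''
   3  s[9:],s[7:]  1  'b'
   4  s[7:],s[3:]  0  ''
   5  s[3:],s[2:]  1  'c'
   6  s[2:],s[15:]  1  'c'
   7  s[15:],s[13:]  1  'c'
   8  s[13:],s[16:]  0  ''
   9  s[16:],s[10:]  0  ''
  10  s[10:],s[1:]  0  ''
  11  s[1:],s[14:]  2  'fc'
  12  s[14:],s[0:]  1  'f'
  13  s[0:],s[5:]  1  'f'
  14  s[5:],s[11:]  0  ''
  15  s[11:],s[8:]  1  'g'
  16  s[8:],s[6:]  2  'gb'

[0, 1, 0, 1, 0, 1, 1, 1, 0, 0, 0, 2, 1, 1, 0, 1, 2]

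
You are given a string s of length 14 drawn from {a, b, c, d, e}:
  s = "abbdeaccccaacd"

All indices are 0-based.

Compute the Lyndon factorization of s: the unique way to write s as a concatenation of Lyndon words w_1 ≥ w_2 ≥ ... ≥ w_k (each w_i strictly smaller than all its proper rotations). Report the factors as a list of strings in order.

emit factor 1: 'abbdeacccc' (i=0, period=10)
emit factor 2: 'aacd' (i=10, period=4)

["abbdeacccc", "aacd"]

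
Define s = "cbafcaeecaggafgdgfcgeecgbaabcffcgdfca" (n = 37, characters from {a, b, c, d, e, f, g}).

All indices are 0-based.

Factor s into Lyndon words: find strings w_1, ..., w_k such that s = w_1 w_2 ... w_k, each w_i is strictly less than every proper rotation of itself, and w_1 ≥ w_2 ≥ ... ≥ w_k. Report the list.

["c", "b", "afc", "aeecaggafgdgfcgeecgb", "aabcffcgdfc", "a"]

emit factor 1: 'c' (i=0, period=1)
emit factor 2: 'b' (i=1, period=1)
emit factor 3: 'afc' (i=2, period=3)
emit factor 4: 'aeecaggafgdgfcgeecgb' (i=5, period=20)
emit factor 5: 'aabcffcgdfc' (i=25, period=11)
emit factor 6: 'a' (i=36, period=1)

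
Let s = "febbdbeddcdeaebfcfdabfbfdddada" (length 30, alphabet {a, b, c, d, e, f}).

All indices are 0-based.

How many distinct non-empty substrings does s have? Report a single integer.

433

rank→(start, suffix):
  0 → (29, 'a')
  1 → (19, 'abfbfdddada')
  2 → (27, 'ada')
  3 → (12, 'aebfcfdabfbfdddada')
  4 → (2, 'bbdbeddcdeaebfcfdabfbfdddada')
  5 → (3, 'bdbeddcdeaebfcfdabfbfdddada')
  6 → (5, 'beddcdeaebfcfdabfbfdddada')
  7 → (20, 'bfbfdddada')
  8 → (14, 'bfcfdabfbfdddada')
  9 → (22, 'bfdddada')
  10 → (9, 'cdeaebfcfdabfbfdddada')
  11 → (16, 'cfdabfbfdddada')
  12 → (28, 'da')
  13 → (18, 'dabfbfdddada')
  14 → (26, 'dada')
  15 → (4, 'dbeddcdeaebfcfdabfbfdddada')
  16 → (8, 'dcdeaebfcfdabfbfdddada')
  17 → (25, 'ddada')
  18 → (7, 'ddcdeaebfcfdabfbfdddada')
  19 → (24, 'dddada')
  20 → (10, 'deaebfcfdabfbfdddada')
  21 → (11, 'eaebfcfdabfbfdddada')
  22 → (1, 'ebbdbeddcdeaebfcfdabfbfdddada')
  23 → (13, 'ebfcfdabfbfdddada')
  24 → (6, 'eddcdeaebfcfdabfbfdddada')
  25 → (21, 'fbfdddada')
  26 → (15, 'fcfdabfbfdddada')
  27 → (17, 'fdabfbfdddada')
  28 → (23, 'fdddada')
  29 → (0, 'febbdbeddcdeaebfcfdabfbfdddada')

SA = [29, 19, 27, 12, 2, 3, 5, 20, 14, 22, 9, 16, 28, 18, 26, 4, 8, 25, 7, 24, 10, 11, 1, 13, 6, 21, 15, 17, 23, 0]
[i] adj suffixes → lcp
  [1] 29/19 → 1 ('a')
  [2] 19/27 → 1 ('a')
  [3] 27/12 → 1 ('a')
  [4] 12/2 → 0 ('')
  [5] 2/3 → 1 ('b')
  [6] 3/5 → 1 ('b')
  [7] 5/20 → 1 ('b')
  [8] 20/14 → 2 ('bf')
  [9] 14/22 → 2 ('bf')
  [10] 22/9 → 0 ('')
  [11] 9/16 → 1 ('c')
  [12] 16/28 → 0 ('')
  [13] 28/18 → 2 ('da')
  [14] 18/26 → 2 ('da')
  [15] 26/4 → 1 ('d')
  [16] 4/8 → 1 ('d')
  [17] 8/25 → 1 ('d')
  [18] 25/7 → 2 ('dd')
  [19] 7/24 → 2 ('dd')
  [20] 24/10 → 1 ('d')
  [21] 10/11 → 0 ('')
  [22] 11/1 → 1 ('e')
  [23] 1/13 → 2 ('eb')
  [24] 13/6 → 1 ('e')
  [25] 6/21 → 0 ('')
  [26] 21/15 → 1 ('f')
  [27] 15/17 → 1 ('f')
  [28] 17/23 → 2 ('fd')
  [29] 23/0 → 1 ('f')

n(n+1)/2 = 30·31/2 = 465
Σ LCP = 0 + 1 + 1 + 1 + 0 + 1 + 1 + 1 + 2 + 2 + 0 + 1 + 0 + 2 + 2 + 1 + 1 + 1 + 2 + 2 + 1 + 0 + 1 + 2 + 1 + 0 + 1 + 1 + 2 + 1 = 32
distinct = 465 − 32 = 433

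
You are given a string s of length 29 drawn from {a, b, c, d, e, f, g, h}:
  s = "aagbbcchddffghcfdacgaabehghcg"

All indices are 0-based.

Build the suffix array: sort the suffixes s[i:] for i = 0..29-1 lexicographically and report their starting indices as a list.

[20, 0, 21, 17, 1, 3, 4, 22, 5, 14, 27, 18, 6, 16, 8, 9, 23, 15, 10, 11, 28, 19, 2, 12, 25, 13, 26, 7, 24]

rank→(start, suffix):
  0 → (20, 'aabehghcg')
  1 → (0, 'aagbbcchddffghcfdacgaabehghcg')
  2 → (21, 'abehghcg')
  3 → (17, 'acgaabehghcg')
  4 → (1, 'agbbcchddffghcfdacgaabehghcg')
  5 → (3, 'bbcchddffghcfdacgaabehghcg')
  6 → (4, 'bcchddffghcfdacgaabehghcg')
  7 → (22, 'behghcg')
  8 → (5, 'cchddffghcfdacgaabehghcg')
  9 → (14, 'cfdacgaabehghcg')
  10 → (27, 'cg')
  11 → (18, 'cgaabehghcg')
  12 → (6, 'chddffghcfdacgaabehghcg')
  13 → (16, 'dacgaabehghcg')
  14 → (8, 'ddffghcfdacgaabehghcg')
  15 → (9, 'dffghcfdacgaabehghcg')
  16 → (23, 'ehghcg')
  17 → (15, 'fdacgaabehghcg')
  18 → (10, 'ffghcfdacgaabehghcg')
  19 → (11, 'fghcfdacgaabehghcg')
  20 → (28, 'g')
  21 → (19, 'gaabehghcg')
  22 → (2, 'gbbcchddffghcfdacgaabehghcg')
  23 → (12, 'ghcfdacgaabehghcg')
  24 → (25, 'ghcg')
  25 → (13, 'hcfdacgaabehghcg')
  26 → (26, 'hcg')
  27 → (7, 'hddffghcfdacgaabehghcg')
  28 → (24, 'hghcg')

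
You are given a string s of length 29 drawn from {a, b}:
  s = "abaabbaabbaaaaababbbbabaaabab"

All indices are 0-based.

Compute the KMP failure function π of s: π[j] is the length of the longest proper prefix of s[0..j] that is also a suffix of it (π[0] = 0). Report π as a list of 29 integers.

[0, 0, 1, 1, 2, 0, 1, 1, 2, 0, 1, 1, 1, 1, 1, 2, 3, 2, 0, 0, 0, 1, 2, 3, 4, 1, 2, 3, 2]

π[0] = 0
j=1 s[j]='b': π[1]=0 (border '')
j=2 s[j]='a': π[2]=1 (border 'a')
j=3 s[j]='a': k: 1→0; π[3]=1 (border 'a')
j=4 s[j]='b': π[4]=2 (border 'ab')
j=5 s[j]='b': k: 2→0; π[5]=0 (border '')
j=6 s[j]='a': π[6]=1 (border 'a')
j=7 s[j]='a': k: 1→0; π[7]=1 (border 'a')
j=8 s[j]='b': π[8]=2 (border 'ab')
j=9 s[j]='b': k: 2→0; π[9]=0 (border '')
j=10 s[j]='a': π[10]=1 (border 'a')
j=11 s[j]='a': k: 1→0; π[11]=1 (border 'a')
j=12 s[j]='a': k: 1→0; π[12]=1 (border 'a')
j=13 s[j]='a': k: 1→0; π[13]=1 (border 'a')
j=14 s[j]='a': k: 1→0; π[14]=1 (border 'a')
j=15 s[j]='b': π[15]=2 (border 'ab')
j=16 s[j]='a': π[16]=3 (border 'aba')
j=17 s[j]='b': k: 3→1; π[17]=2 (border 'ab')
j=18 s[j]='b': k: 2→0; π[18]=0 (border '')
j=19 s[j]='b': π[19]=0 (border '')
j=20 s[j]='b': π[20]=0 (border '')
j=21 s[j]='a': π[21]=1 (border 'a')
j=22 s[j]='b': π[22]=2 (border 'ab')
j=23 s[j]='a': π[23]=3 (border 'aba')
j=24 s[j]='a': π[24]=4 (border 'abaa')
j=25 s[j]='a': k: 4→1→0; π[25]=1 (border 'a')
j=26 s[j]='b': π[26]=2 (border 'ab')
j=27 s[j]='a': π[27]=3 (border 'aba')
j=28 s[j]='b': k: 3→1; π[28]=2 (border 'ab')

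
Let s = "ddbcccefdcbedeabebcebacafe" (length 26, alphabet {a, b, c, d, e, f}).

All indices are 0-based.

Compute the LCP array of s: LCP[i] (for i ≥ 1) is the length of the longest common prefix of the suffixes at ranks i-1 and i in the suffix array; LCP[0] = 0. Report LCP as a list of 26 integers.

rank | idx | suffix
   0 |  14 | abebcebacafe
   1 |  21 | acafe
   2 |  23 | afe
   3 |  20 | bacafe
   4 |   2 | bcccefdcbedeabebcebacafe
   5 |  17 | bcebacafe
   6 |  15 | bebcebacafe
   7 |  10 | bedeabebcebacafe
   8 |  22 | cafe
   9 |   9 | cbedeabebcebacafe
  10 |   3 | cccefdcbedeabebcebacafe
  11 |   4 | ccefdcbedeabebcebacafe
  12 |  18 | cebacafe
  13 |   5 | cefdcbedeabebcebacafe
  14 |   1 | dbcccefdcbedeabebcebacafe
  15 |   8 | dcbedeabebcebacafe
  16 |   0 | ddbcccefdcbedeabebcebacafe
  17 |  12 | deabebcebacafe
  18 |  25 | e
  19 |  13 | eabebcebacafe
  20 |  19 | ebacafe
  21 |  16 | ebcebacafe
  22 |  11 | edeabebcebacafe
  23 |   6 | efdcbedeabebcebacafe
  24 |   7 | fdcbedeabebcebacafe
  25 |  24 | fe

SA = [14, 21, 23, 20, 2, 17, 15, 10, 22, 9, 3, 4, 18, 5, 1, 8, 0, 12, 25, 13, 19, 16, 11, 6, 7, 24]
[i] adj suffixes → lcp
  [1] 14/21 → 1 ('a')
  [2] 21/23 → 1 ('a')
  [3] 23/20 → 0 ('')
  [4] 20/2 → 1 ('b')
  [5] 2/17 → 2 ('bc')
  [6] 17/15 → 1 ('b')
  [7] 15/10 → 2 ('be')
  [8] 10/22 → 0 ('')
  [9] 22/9 → 1 ('c')
  [10] 9/3 → 1 ('c')
  [11] 3/4 → 2 ('cc')
  [12] 4/18 → 1 ('c')
  [13] 18/5 → 2 ('ce')
  [14] 5/1 → 0 ('')
  [15] 1/8 → 1 ('d')
  [16] 8/0 → 1 ('d')
  [17] 0/12 → 1 ('d')
  [18] 12/25 → 0 ('')
  [19] 25/13 → 1 ('e')
  [20] 13/19 → 1 ('e')
  [21] 19/16 → 2 ('eb')
  [22] 16/11 → 1 ('e')
  [23] 11/6 → 1 ('e')
  [24] 6/7 → 0 ('')
  [25] 7/24 → 1 ('f')

[0, 1, 1, 0, 1, 2, 1, 2, 0, 1, 1, 2, 1, 2, 0, 1, 1, 1, 0, 1, 1, 2, 1, 1, 0, 1]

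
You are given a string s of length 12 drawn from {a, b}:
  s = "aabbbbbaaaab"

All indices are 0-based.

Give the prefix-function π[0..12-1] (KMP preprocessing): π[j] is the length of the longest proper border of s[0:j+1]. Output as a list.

[0, 1, 0, 0, 0, 0, 0, 1, 2, 2, 2, 3]

π[0] = 0
j=1 s[j]='a': π[1]=1 (border 'a')
j=2 s[j]='b': k: 1→0; π[2]=0 (border '')
j=3 s[j]='b': π[3]=0 (border '')
j=4 s[j]='b': π[4]=0 (border '')
j=5 s[j]='b': π[5]=0 (border '')
j=6 s[j]='b': π[6]=0 (border '')
j=7 s[j]='a': π[7]=1 (border 'a')
j=8 s[j]='a': π[8]=2 (border 'aa')
j=9 s[j]='a': k: 2→1; π[9]=2 (border 'aa')
j=10 s[j]='a': k: 2→1; π[10]=2 (border 'aa')
j=11 s[j]='b': π[11]=3 (border 'aab')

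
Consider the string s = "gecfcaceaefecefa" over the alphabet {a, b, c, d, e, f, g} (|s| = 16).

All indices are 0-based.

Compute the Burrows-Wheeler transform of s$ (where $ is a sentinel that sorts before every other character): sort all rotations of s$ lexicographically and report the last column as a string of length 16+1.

afcefaeecfgcaece$

rank  rotation           last
    0  $gecfcaceaefecefa  a
    1  a$gecfcaceaefecef  f
    2  aceaefecefa$gecfc  c
    3  aefecefa$gecfcace  e
    4  caceaefecefa$gecf  f
    5  ceaefecefa$gecfca  a
    6  cefa$gecfcaceaefe  e
    7  cfcaceaefecefa$ge  e
    8  eaefecefa$gecfcac  c
    9  ecefa$gecfcaceaef  f
   10  ecfcaceaefecefa$g  g
   11  efa$gecfcaceaefec  c
   12  efecefa$gecfcacea  a
   13  fa$gecfcaceaefece  e
   14  fcaceaefecefa$gec  c
   15  fecefa$gecfcaceae  e
   16  gecfcaceaefecefa$  $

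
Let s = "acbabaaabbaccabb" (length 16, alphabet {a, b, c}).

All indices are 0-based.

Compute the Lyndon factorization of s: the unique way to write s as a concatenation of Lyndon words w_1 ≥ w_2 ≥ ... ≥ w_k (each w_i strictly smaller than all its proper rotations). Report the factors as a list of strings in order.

["acb", "ab", "aaabbaccabb"]

emit factor 1: 'acb' (i=0, period=3)
emit factor 2: 'ab' (i=3, period=2)
emit factor 3: 'aaabbaccabb' (i=5, period=11)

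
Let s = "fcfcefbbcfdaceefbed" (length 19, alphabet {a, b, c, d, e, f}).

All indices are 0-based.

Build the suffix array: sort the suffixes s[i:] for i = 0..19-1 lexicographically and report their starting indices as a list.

sorted suffixes:
  #0 SA[0]=11  'aceefbed'
  #1 SA[1]=6  'bbcfdaceefbed'
  #2 SA[2]=7  'bcfdaceefbed'
  #3 SA[3]=16  'bed'
  #4 SA[4]=12  'ceefbed'
  #5 SA[5]=3  'cefbbcfdaceefbed'
  #6 SA[6]=1  'cfcefbbcfdaceefbed'
  #7 SA[7]=8  'cfdaceefbed'
  #8 SA[8]=18  'd'
  #9 SA[9]=10  'daceefbed'
  #10 SA[10]=17  'ed'
  #11 SA[11]=13  'eefbed'
  #12 SA[12]=4  'efbbcfdaceefbed'
  #13 SA[13]=14  'efbed'
  #14 SA[14]=5  'fbbcfdaceefbed'
  #15 SA[15]=15  'fbed'
  #16 SA[16]=2  'fcefbbcfdaceefbed'
  #17 SA[17]=0  'fcfcefbbcfdaceefbed'
  #18 SA[18]=9  'fdaceefbed'

[11, 6, 7, 16, 12, 3, 1, 8, 18, 10, 17, 13, 4, 14, 5, 15, 2, 0, 9]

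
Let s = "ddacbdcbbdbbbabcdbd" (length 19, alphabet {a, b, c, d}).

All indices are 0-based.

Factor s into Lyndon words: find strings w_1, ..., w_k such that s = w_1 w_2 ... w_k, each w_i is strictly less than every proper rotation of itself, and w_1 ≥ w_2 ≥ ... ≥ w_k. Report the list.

["d", "d", "acbdcbbdbbb", "abcdbd"]

emit factor 1: 'd' (i=0, period=1)
emit factor 2: 'd' (i=1, period=1)
emit factor 3: 'acbdcbbdbbb' (i=2, period=11)
emit factor 4: 'abcdbd' (i=13, period=6)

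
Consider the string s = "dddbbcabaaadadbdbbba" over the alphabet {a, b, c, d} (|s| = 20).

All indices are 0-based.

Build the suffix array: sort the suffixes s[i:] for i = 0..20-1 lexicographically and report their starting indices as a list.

[19, 8, 9, 6, 10, 12, 18, 7, 17, 16, 3, 4, 14, 5, 11, 15, 2, 13, 1, 0]

rank | idx | suffix
   0 |  19 | a
   1 |   8 | aaadadbdbbba
   2 |   9 | aadadbdbbba
   3 |   6 | abaaadadbdbbba
   4 |  10 | adadbdbbba
   5 |  12 | adbdbbba
   6 |  18 | ba
   7 |   7 | baaadadbdbbba
   8 |  17 | bba
   9 |  16 | bbba
  10 |   3 | bbcabaaadadbdbbba
  11 |   4 | bcabaaadadbdbbba
  12 |  14 | bdbbba
  13 |   5 | cabaaadadbdbbba
  14 |  11 | dadbdbbba
  15 |  15 | dbbba
  16 |   2 | dbbcabaaadadbdbbba
  17 |  13 | dbdbbba
  18 |   1 | ddbbcabaaadadbdbbba
  19 |   0 | dddbbcabaaadadbdbbba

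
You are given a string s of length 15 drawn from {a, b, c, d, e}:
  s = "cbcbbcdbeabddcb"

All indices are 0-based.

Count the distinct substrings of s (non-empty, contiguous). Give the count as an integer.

rank | idx | suffix
   0 |   9 | abddcb
   1 |  14 | b
   2 |   3 | bbcdbeabddcb
   3 |   1 | bcbbcdbeabddcb
   4 |   4 | bcdbeabddcb
   5 |  10 | bddcb
   6 |   7 | beabddcb
   7 |  13 | cb
   8 |   2 | cbbcdbeabddcb
   9 |   0 | cbcbbcdbeabddcb
  10 |   5 | cdbeabddcb
  11 |   6 | dbeabddcb
  12 |  12 | dcb
  13 |  11 | ddcb
  14 |   8 | eabddcb

SA = [9, 14, 3, 1, 4, 10, 7, 13, 2, 0, 5, 6, 12, 11, 8]
rank  pair      lcp
   1  s[9:],s[14:]  0  ''
   2  s[14:],s[3:]  1  'b'
   3  s[3:],s[1:]  1  'b'
   4  s[1:],s[4:]  2  'bc'
   5  s[4:],s[10:]  1  'b'
   6  s[10:],s[7:]  1  'b'
   7  s[7:],s[13:]  0  ''
   8  s[13:],s[2:]  2  'cb'
   9  s[2:],s[0:]  2  'cb'
  10  s[0:],s[5:]  1  'c'
  11  s[5:],s[6:]  0  ''
  12  s[6:],s[12:]  1  'd'
  13  s[12:],s[11:]  1  'd'
  14  s[11:],s[8:]  0  ''

n(n+1)/2 = 15·16/2 = 120
Σ LCP = 0 + 0 + 1 + 1 + 2 + 1 + 1 + 0 + 2 + 2 + 1 + 0 + 1 + 1 + 0 = 13
distinct = 120 − 13 = 107

107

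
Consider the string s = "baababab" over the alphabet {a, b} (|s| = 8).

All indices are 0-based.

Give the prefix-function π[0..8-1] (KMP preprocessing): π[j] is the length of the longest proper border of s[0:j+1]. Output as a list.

π[0] = 0
j=1 s[j]='a': π[1]=0 (border '')
j=2 s[j]='a': π[2]=0 (border '')
j=3 s[j]='b': π[3]=1 (border 'b')
j=4 s[j]='a': π[4]=2 (border 'ba')
j=5 s[j]='b': k: 2→0; π[5]=1 (border 'b')
j=6 s[j]='a': π[6]=2 (border 'ba')
j=7 s[j]='b': k: 2→0; π[7]=1 (border 'b')

[0, 0, 0, 1, 2, 1, 2, 1]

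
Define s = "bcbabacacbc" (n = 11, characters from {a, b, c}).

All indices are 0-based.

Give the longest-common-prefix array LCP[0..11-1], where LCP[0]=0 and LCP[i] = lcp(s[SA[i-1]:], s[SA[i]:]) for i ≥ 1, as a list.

rank | idx | suffix
   0 |   3 | abacacbc
   1 |   5 | acacbc
   2 |   7 | acbc
   3 |   2 | babacacbc
   4 |   4 | bacacbc
   5 |   9 | bc
   6 |   0 | bcbabacacbc
   7 |  10 | c
   8 |   6 | cacbc
   9 |   1 | cbabacacbc
  10 |   8 | cbc

SA = [3, 5, 7, 2, 4, 9, 0, 10, 6, 1, 8]
rank  pair      lcp
   1  s[3:],s[5:]  1  'a'
   2  s[5:],s[7:]  2  'ac'
   3  s[7:],s[2:]  0  ''
   4  s[2:],s[4:]  2  'ba'
   5  s[4:],s[9:]  1  'b'
   6  s[9:],s[0:]  2  'bc'
   7  s[0:],s[10:]  0  ''
   8  s[10:],s[6:]  1  'c'
   9  s[6:],s[1:]  1  'c'
  10  s[1:],s[8:]  2  'cb'

[0, 1, 2, 0, 2, 1, 2, 0, 1, 1, 2]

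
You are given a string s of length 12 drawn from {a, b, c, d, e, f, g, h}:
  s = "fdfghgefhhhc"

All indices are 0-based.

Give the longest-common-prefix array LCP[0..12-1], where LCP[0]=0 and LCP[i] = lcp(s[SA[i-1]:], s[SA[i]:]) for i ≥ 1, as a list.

sorted suffixes:
  #0 SA[0]=11  'c'
  #1 SA[1]=1  'dfghgefhhhc'
  #2 SA[2]=6  'efhhhc'
  #3 SA[3]=0  'fdfghgefhhhc'
  #4 SA[4]=2  'fghgefhhhc'
  #5 SA[5]=7  'fhhhc'
  #6 SA[6]=5  'gefhhhc'
  #7 SA[7]=3  'ghgefhhhc'
  #8 SA[8]=10  'hc'
  #9 SA[9]=4  'hgefhhhc'
  #10 SA[10]=9  'hhc'
  #11 SA[11]=8  'hhhc'

SA = [11, 1, 6, 0, 2, 7, 5, 3, 10, 4, 9, 8]
rank  pair      lcp
   1  s[11:],s[1:]  0  ''
   2  s[1:],s[6:]  0  ''
   3  s[6:],s[0:]  0  ''
   4  s[0:],s[2:]  1  'f'
   5  s[2:],s[7:]  1  'f'
   6  s[7:],s[5:]  0  ''
   7  s[5:],s[3:]  1  'g'
   8  s[3:],s[10:]  0  ''
   9  s[10:],s[4:]  1  'h'
  10  s[4:],s[9:]  1  'h'
  11  s[9:],s[8:]  2  'hh'

[0, 0, 0, 0, 1, 1, 0, 1, 0, 1, 1, 2]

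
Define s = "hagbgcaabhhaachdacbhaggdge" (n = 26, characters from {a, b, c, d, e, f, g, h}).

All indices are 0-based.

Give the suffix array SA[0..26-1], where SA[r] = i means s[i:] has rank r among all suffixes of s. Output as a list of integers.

rank→(start, suffix):
  0 → (6, 'aabhhaachdacbhaggdge')
  1 → (11, 'aachdacbhaggdge')
  2 → (7, 'abhhaachdacbhaggdge')
  3 → (16, 'acbhaggdge')
  4 → (12, 'achdacbhaggdge')
  5 → (1, 'agbgcaabhhaachdacbhaggdge')
  6 → (20, 'aggdge')
  7 → (3, 'bgcaabhhaachdacbhaggdge')
  8 → (18, 'bhaggdge')
  9 → (8, 'bhhaachdacbhaggdge')
  10 → (5, 'caabhhaachdacbhaggdge')
  11 → (17, 'cbhaggdge')
  12 → (13, 'chdacbhaggdge')
  13 → (15, 'dacbhaggdge')
  14 → (23, 'dge')
  15 → (25, 'e')
  16 → (2, 'gbgcaabhhaachdacbhaggdge')
  17 → (4, 'gcaabhhaachdacbhaggdge')
  18 → (22, 'gdge')
  19 → (24, 'ge')
  20 → (21, 'ggdge')
  21 → (10, 'haachdacbhaggdge')
  22 → (0, 'hagbgcaabhhaachdacbhaggdge')
  23 → (19, 'haggdge')
  24 → (14, 'hdacbhaggdge')
  25 → (9, 'hhaachdacbhaggdge')

[6, 11, 7, 16, 12, 1, 20, 3, 18, 8, 5, 17, 13, 15, 23, 25, 2, 4, 22, 24, 21, 10, 0, 19, 14, 9]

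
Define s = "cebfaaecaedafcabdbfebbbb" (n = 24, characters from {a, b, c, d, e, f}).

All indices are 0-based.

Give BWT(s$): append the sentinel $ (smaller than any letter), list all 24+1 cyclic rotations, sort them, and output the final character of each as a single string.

rank  rotation                   last
    0  $cebfaaecaedafcabdbfebbbb  b
    1  aaecaedafcabdbfebbbb$cebf  f
    2  abdbfebbbb$cebfaaecaedafc  c
    3  aecaedafcabdbfebbbb$cebfa  a
    4  aedafcabdbfebbbb$cebfaaec  c
    5  afcabdbfebbbb$cebfaaecaed  d
    6  b$cebfaaecaedafcabdbfebbb  b
    7  bb$cebfaaecaedafcabdbfebb  b
    8  bbb$cebfaaecaedafcabdbfeb  b
    9  bbbb$cebfaaecaedafcabdbfe  e
   10  bdbfebbbb$cebfaaecaedafca  a
   11  bfaaecaedafcabdbfebbbb$ce  e
   12  bfebbbb$cebfaaecaedafcabd  d
   13  cabdbfebbbb$cebfaaecaedaf  f
   14  caedafcabdbfebbbb$cebfaae  e
   15  cebfaaecaedafcabdbfebbbb$  $
   16  dafcabdbfebbbb$cebfaaecae  e
   17  dbfebbbb$cebfaaecaedafcab  b
   18  ebbbb$cebfaaecaedafcabdbf  f
   19  ebfaaecaedafcabdbfebbbb$c  c
   20  ecaedafcabdbfebbbb$cebfaa  a
   21  edafcabdbfebbbb$cebfaaeca  a
   22  faaecaedafcabdbfebbbb$ceb  b
   23  fcabdbfebbbb$cebfaaecaeda  a
   24  febbbb$cebfaaecaedafcabdb  b

bfcacdbbbeaedfe$ebfcaabab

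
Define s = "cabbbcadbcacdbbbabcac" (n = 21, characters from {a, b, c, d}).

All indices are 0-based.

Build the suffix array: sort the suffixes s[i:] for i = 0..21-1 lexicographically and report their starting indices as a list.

rank | idx | suffix
   0 |   1 | abbbcadbcacdbbbabcac
   1 |  16 | abcac
   2 |  19 | ac
   3 |  10 | acdbbbabcac
   4 |   6 | adbcacdbbbabcac
   5 |  15 | babcac
   6 |  14 | bbabcac
   7 |  13 | bbbabcac
   8 |   2 | bbbcadbcacdbbbabcac
   9 |   3 | bbcadbcacdbbbabcac
  10 |  17 | bcac
  11 |   8 | bcacdbbbabcac
  12 |   4 | bcadbcacdbbbabcac
  13 |  20 | c
  14 |   0 | cabbbcadbcacdbbbabcac
  15 |  18 | cac
  16 |   9 | cacdbbbabcac
  17 |   5 | cadbcacdbbbabcac
  18 |  11 | cdbbbabcac
  19 |  12 | dbbbabcac
  20 |   7 | dbcacdbbbabcac

[1, 16, 19, 10, 6, 15, 14, 13, 2, 3, 17, 8, 4, 20, 0, 18, 9, 5, 11, 12, 7]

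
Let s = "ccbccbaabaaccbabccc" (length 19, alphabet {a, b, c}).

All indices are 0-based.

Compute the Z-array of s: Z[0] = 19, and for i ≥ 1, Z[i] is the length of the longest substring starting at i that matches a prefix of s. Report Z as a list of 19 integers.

Z[0]=19
i=1: outside box; Z[1]=1 extend→box=[1,2)
i=2: outside box; Z[2]=0
i=3: outside box; Z[3]=3 extend→box=[3,6)
i=4: min(r-i=2, Z[1]=1)=1; Z[4]=1
i=5: min(r-i=1, Z[2]=0)=0; Z[5]=0
i=6: outside box; Z[6]=0
i=7: outside box; Z[7]=0
i=8: outside box; Z[8]=0
i=9: outside box; Z[9]=0
i=10: outside box; Z[10]=0
i=11: outside box; Z[11]=3 extend→box=[11,14)
i=12: min(r-i=2, Z[1]=1)=1; Z[12]=1
i=13: min(r-i=1, Z[2]=0)=0; Z[13]=0
i=14: outside box; Z[14]=0
i=15: outside box; Z[15]=0
i=16: outside box; Z[16]=2 extend→box=[16,18)
i=17: min(r-i=1, Z[1]=1)=1; Z[17]=2 extend→box=[17,19)
i=18: min(r-i=1, Z[1]=1)=1; Z[18]=1

[19, 1, 0, 3, 1, 0, 0, 0, 0, 0, 0, 3, 1, 0, 0, 0, 2, 2, 1]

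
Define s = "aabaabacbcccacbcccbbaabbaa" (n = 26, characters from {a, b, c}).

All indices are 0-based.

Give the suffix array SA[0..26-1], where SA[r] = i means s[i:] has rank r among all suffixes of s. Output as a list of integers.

rank→(start, suffix):
  0 → (25, 'a')
  1 → (24, 'aa')
  2 → (0, 'aabaabacbcccacbcccbbaabbaa')
  3 → (3, 'aabacbcccacbcccbbaabbaa')
  4 → (20, 'aabbaa')
  5 → (1, 'abaabacbcccacbcccbbaabbaa')
  6 → (4, 'abacbcccacbcccbbaabbaa')
  7 → (21, 'abbaa')
  8 → (6, 'acbcccacbcccbbaabbaa')
  9 → (12, 'acbcccbbaabbaa')
  10 → (23, 'baa')
  11 → (2, 'baabacbcccacbcccbbaabbaa')
  12 → (19, 'baabbaa')
  13 → (5, 'bacbcccacbcccbbaabbaa')
  14 → (22, 'bbaa')
  15 → (18, 'bbaabbaa')
  16 → (8, 'bcccacbcccbbaabbaa')
  17 → (14, 'bcccbbaabbaa')
  18 → (11, 'cacbcccbbaabbaa')
  19 → (17, 'cbbaabbaa')
  20 → (7, 'cbcccacbcccbbaabbaa')
  21 → (13, 'cbcccbbaabbaa')
  22 → (10, 'ccacbcccbbaabbaa')
  23 → (16, 'ccbbaabbaa')
  24 → (9, 'cccacbcccbbaabbaa')
  25 → (15, 'cccbbaabbaa')

[25, 24, 0, 3, 20, 1, 4, 21, 6, 12, 23, 2, 19, 5, 22, 18, 8, 14, 11, 17, 7, 13, 10, 16, 9, 15]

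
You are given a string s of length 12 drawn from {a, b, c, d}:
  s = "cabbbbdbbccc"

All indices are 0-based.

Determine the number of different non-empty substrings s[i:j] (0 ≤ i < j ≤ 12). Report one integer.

65

rank | idx | suffix
   0 |   1 | abbbbdbbccc
   1 |   2 | bbbbdbbccc
   2 |   3 | bbbdbbccc
   3 |   7 | bbccc
   4 |   4 | bbdbbccc
   5 |   8 | bccc
   6 |   5 | bdbbccc
   7 |  11 | c
   8 |   0 | cabbbbdbbccc
   9 |  10 | cc
  10 |   9 | ccc
  11 |   6 | dbbccc

SA = [1, 2, 3, 7, 4, 8, 5, 11, 0, 10, 9, 6]
rank  pair      lcp
   1  s[1:],s[2:]  0  ''
   2  s[2:],s[3:]  3  'bbb'
   3  s[3:],s[7:]  2  'bb'
   4  s[7:],s[4:]  2  'bb'
   5  s[4:],s[8:]  1  'b'
   6  s[8:],s[5:]  1  'b'
   7  s[5:],s[11:]  0  ''
   8  s[11:],s[0:]  1  'c'
   9  s[0:],s[10:]  1  'c'
  10  s[10:],s[9:]  2  'cc'
  11  s[9:],s[6:]  0  ''

n(n+1)/2 = 12·13/2 = 78
Σ LCP = 0 + 0 + 3 + 2 + 2 + 1 + 1 + 0 + 1 + 1 + 2 + 0 = 13
distinct = 78 − 13 = 65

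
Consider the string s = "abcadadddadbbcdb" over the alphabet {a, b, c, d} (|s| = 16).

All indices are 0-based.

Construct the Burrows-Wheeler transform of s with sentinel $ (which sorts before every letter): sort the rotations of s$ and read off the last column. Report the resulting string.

rank  rotation           last
    0  $abcadadddadbbcdb  b
    1  abcadadddadbbcdb$  $
    2  adadddadbbcdb$abc  c
    3  adbbcdb$abcadaddd  d
    4  adddadbbcdb$abcad  d
    5  b$abcadadddadbbcd  d
    6  bbcdb$abcadadddad  d
    7  bcadadddadbbcdb$a  a
    8  bcdb$abcadadddadb  b
    9  cadadddadbbcdb$ab  b
   10  cdb$abcadadddadbb  b
   11  dadbbcdb$abcadadd  d
   12  dadddadbbcdb$abca  a
   13  db$abcadadddadbbc  c
   14  dbbcdb$abcadaddda  a
   15  ddadbbcdb$abcadad  d
   16  dddadbbcdb$abcada  a

b$cddddabbbdacada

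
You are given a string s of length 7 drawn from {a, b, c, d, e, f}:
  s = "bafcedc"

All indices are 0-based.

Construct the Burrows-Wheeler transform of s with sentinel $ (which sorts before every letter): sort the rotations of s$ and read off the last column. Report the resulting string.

cb$dfeca

rank  rotation  last
    0  $bafcedc  c
    1  afcedc$b  b
    2  bafcedc$  $
    3  c$bafced  d
    4  cedc$baf  f
    5  dc$bafce  e
    6  edc$bafc  c
    7  fcedc$ba  a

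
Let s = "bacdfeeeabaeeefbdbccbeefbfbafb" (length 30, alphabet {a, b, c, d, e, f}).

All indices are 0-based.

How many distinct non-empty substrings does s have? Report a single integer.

427

rank | idx | suffix
   0 |   8 | abaeeefbdbccbeefbfbafb
   1 |   1 | acdfeeeabaeeefbdbccbeefbfbafb
   2 |  10 | aeeefbdbccbeefbfbafb
   3 |  27 | afb
   4 |  29 | b
   5 |   0 | bacdfeeeabaeeefbdbccbeefbfbafb
   6 |   9 | baeeefbdbccbeefbfbafb
   7 |  26 | bafb
   8 |  17 | bccbeefbfbafb
   9 |  15 | bdbccbeefbfbafb
  10 |  20 | beefbfbafb
  11 |  24 | bfbafb
  12 |  19 | cbeefbfbafb
  13 |  18 | ccbeefbfbafb
  14 |   2 | cdfeeeabaeeefbdbccbeefbfbafb
  15 |  16 | dbccbeefbfbafb
  16 |   3 | dfeeeabaeeefbdbccbeefbfbafb
  17 |   7 | eabaeeefbdbccbeefbfbafb
  18 |   6 | eeabaeeefbdbccbeefbfbafb
  19 |   5 | eeeabaeeefbdbccbeefbfbafb
  20 |  11 | eeefbdbccbeefbfbafb
  21 |  12 | eefbdbccbeefbfbafb
  22 |  21 | eefbfbafb
  23 |  13 | efbdbccbeefbfbafb
  24 |  22 | efbfbafb
  25 |  28 | fb
  26 |  25 | fbafb
  27 |  14 | fbdbccbeefbfbafb
  28 |  23 | fbfbafb
  29 |   4 | feeeabaeeefbdbccbeefbfbafb

SA = [8, 1, 10, 27, 29, 0, 9, 26, 17, 15, 20, 24, 19, 18, 2, 16, 3, 7, 6, 5, 11, 12, 21, 13, 22, 28, 25, 14, 23, 4]
[i] adj suffixes → lcp
  [1] 8/1 → 1 ('a')
  [2] 1/10 → 1 ('a')
  [3] 10/27 → 1 ('a')
  [4] 27/29 → 0 ('')
  [5] 29/0 → 1 ('b')
  [6] 0/9 → 2 ('ba')
  [7] 9/26 → 2 ('ba')
  [8] 26/17 → 1 ('b')
  [9] 17/15 → 1 ('b')
  [10] 15/20 → 1 ('b')
  [11] 20/24 → 1 ('b')
  [12] 24/19 → 0 ('')
  [13] 19/18 → 1 ('c')
  [14] 18/2 → 1 ('c')
  [15] 2/16 → 0 ('')
  [16] 16/3 → 1 ('d')
  [17] 3/7 → 0 ('')
  [18] 7/6 → 1 ('e')
  [19] 6/5 → 2 ('ee')
  [20] 5/11 → 3 ('eee')
  [21] 11/12 → 2 ('ee')
  [22] 12/21 → 4 ('eefb')
  [23] 21/13 → 1 ('e')
  [24] 13/22 → 3 ('efb')
  [25] 22/28 → 0 ('')
  [26] 28/25 → 2 ('fb')
  [27] 25/14 → 2 ('fb')
  [28] 14/23 → 2 ('fb')
  [29] 23/4 → 1 ('f')

n(n+1)/2 = 30·31/2 = 465
Σ LCP = 0 + 1 + 1 + 1 + 0 + 1 + 2 + 2 + 1 + 1 + 1 + 1 + 0 + 1 + 1 + 0 + 1 + 0 + 1 + 2 + 3 + 2 + 4 + 1 + 3 + 0 + 2 + 2 + 2 + 1 = 38
distinct = 465 − 38 = 427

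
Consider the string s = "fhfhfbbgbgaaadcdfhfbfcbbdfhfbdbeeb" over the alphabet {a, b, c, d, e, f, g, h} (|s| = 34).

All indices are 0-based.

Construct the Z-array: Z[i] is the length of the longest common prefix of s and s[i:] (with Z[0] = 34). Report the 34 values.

Z[0]=34
i=1: fresh scan; Z[1]=0
i=2: fresh scan; Z[2]=3 scan→box=[2,5)
i=3: min(r-i=2, Z[1]=0)=0; Z[3]=0
i=4: min(r-i=1, Z[2]=3)=1; Z[4]=1
i=5: fresh scan; Z[5]=0
i=6: fresh scan; Z[6]=0
i=7: fresh scan; Z[7]=0
i=8: fresh scan; Z[8]=0
i=9: fresh scan; Z[9]=0
i=10: fresh scan; Z[10]=0
i=11: fresh scan; Z[11]=0
i=12: fresh scan; Z[12]=0
i=13: fresh scan; Z[13]=0
i=14: fresh scan; Z[14]=0
i=15: fresh scan; Z[15]=0
i=16: fresh scan; Z[16]=3 scan→box=[16,19)
i=17: min(r-i=2, Z[1]=0)=0; Z[17]=0
i=18: min(r-i=1, Z[2]=3)=1; Z[18]=1
i=19: fresh scan; Z[19]=0
i=20: fresh scan; Z[20]=1 scan→box=[20,21)
i=21: fresh scan; Z[21]=0
i=22: fresh scan; Z[22]=0
i=23: fresh scan; Z[23]=0
i=24: fresh scan; Z[24]=0
i=25: fresh scan; Z[25]=3 scan→box=[25,28)
i=26: min(r-i=2, Z[1]=0)=0; Z[26]=0
i=27: min(r-i=1, Z[2]=3)=1; Z[27]=1
i=28: fresh scan; Z[28]=0
i=29: fresh scan; Z[29]=0
i=30: fresh scan; Z[30]=0
i=31: fresh scan; Z[31]=0
i=32: fresh scan; Z[32]=0
i=33: fresh scan; Z[33]=0

[34, 0, 3, 0, 1, 0, 0, 0, 0, 0, 0, 0, 0, 0, 0, 0, 3, 0, 1, 0, 1, 0, 0, 0, 0, 3, 0, 1, 0, 0, 0, 0, 0, 0]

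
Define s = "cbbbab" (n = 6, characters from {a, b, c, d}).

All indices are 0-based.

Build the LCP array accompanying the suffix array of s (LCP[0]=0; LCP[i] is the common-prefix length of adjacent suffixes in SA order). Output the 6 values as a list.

rank | idx | suffix
   0 |   4 | ab
   1 |   5 | b
   2 |   3 | bab
   3 |   2 | bbab
   4 |   1 | bbbab
   5 |   0 | cbbbab

SA = [4, 5, 3, 2, 1, 0]
i: (SA[i-1],SA[i]) lcp shared
  1: (4,5) 0 ''
  2: (5,3) 1 'b'
  3: (3,2) 1 'b'
  4: (2,1) 2 'bb'
  5: (1,0) 0 ''

[0, 0, 1, 1, 2, 0]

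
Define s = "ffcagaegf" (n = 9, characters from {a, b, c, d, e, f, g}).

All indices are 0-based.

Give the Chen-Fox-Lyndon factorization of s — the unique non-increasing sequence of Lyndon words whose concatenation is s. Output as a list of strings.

emit factor 1: 'f' (i=0, period=1)
emit factor 2: 'f' (i=1, period=1)
emit factor 3: 'c' (i=2, period=1)
emit factor 4: 'ag' (i=3, period=2)
emit factor 5: 'aegf' (i=5, period=4)

["f", "f", "c", "ag", "aegf"]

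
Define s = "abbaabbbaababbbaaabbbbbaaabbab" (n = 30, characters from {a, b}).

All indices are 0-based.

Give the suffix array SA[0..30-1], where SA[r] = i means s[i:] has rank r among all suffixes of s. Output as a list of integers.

[23, 15, 8, 24, 3, 16, 28, 9, 0, 25, 11, 4, 17, 29, 22, 14, 7, 2, 27, 10, 21, 13, 6, 1, 26, 20, 12, 5, 19, 18]

sorted suffixes:
  #0 SA[0]=23  'aaabbab'
  #1 SA[1]=15  'aaabbbbbaaabbab'
  #2 SA[2]=8  'aababbbaaabbbbbaaabbab'
  #3 SA[3]=24  'aabbab'
  #4 SA[4]=3  'aabbbaababbbaaabbbbbaaabbab'
  #5 SA[5]=16  'aabbbbbaaabbab'
  #6 SA[6]=28  'ab'
  #7 SA[7]=9  'ababbbaaabbbbbaaabbab'
  #8 SA[8]=0  'abbaabbbaababbbaaabbbbbaaabbab'
  #9 SA[9]=25  'abbab'
  #10 SA[10]=11  'abbbaaabbbbbaaabbab'
  #11 SA[11]=4  'abbbaababbbaaabbbbbaaabbab'
  #12 SA[12]=17  'abbbbbaaabbab'
  #13 SA[13]=29  'b'
  #14 SA[14]=22  'baaabbab'
  #15 SA[15]=14  'baaabbbbbaaabbab'
  #16 SA[16]=7  'baababbbaaabbbbbaaabbab'
  #17 SA[17]=2  'baabbbaababbbaaabbbbbaaabbab'
  #18 SA[18]=27  'bab'
  #19 SA[19]=10  'babbbaaabbbbbaaabbab'
  #20 SA[20]=21  'bbaaabbab'
  #21 SA[21]=13  'bbaaabbbbbaaabbab'
  #22 SA[22]=6  'bbaababbbaaabbbbbaaabbab'
  #23 SA[23]=1  'bbaabbbaababbbaaabbbbbaaabbab'
  #24 SA[24]=26  'bbab'
  #25 SA[25]=20  'bbbaaabbab'
  #26 SA[26]=12  'bbbaaabbbbbaaabbab'
  #27 SA[27]=5  'bbbaababbbaaabbbbbaaabbab'
  #28 SA[28]=19  'bbbbaaabbab'
  #29 SA[29]=18  'bbbbbaaabbab'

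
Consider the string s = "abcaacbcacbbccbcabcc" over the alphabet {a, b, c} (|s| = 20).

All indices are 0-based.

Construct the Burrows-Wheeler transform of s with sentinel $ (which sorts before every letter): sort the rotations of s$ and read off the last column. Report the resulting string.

rank  rotation               last
    0  $abcaacbcacbbccbcabcc  c
    1  aacbcacbbccbcabcc$abc  c
    2  abcaacbcacbbccbcabcc$  $
    3  abcc$abcaacbcacbbccbc  c
    4  acbbccbcabcc$abcaacbc  c
    5  acbcacbbccbcabcc$abca  a
    6  bbccbcabcc$abcaacbcac  c
    7  bcaacbcacbbccbcabcc$a  a
    8  bcabcc$abcaacbcacbbcc  c
    9  bcacbbccbcabcc$abcaac  c
   10  bcc$abcaacbcacbbccbca  a
   11  bccbcabcc$abcaacbcacb  b
   12  c$abcaacbcacbbccbcabc  c
   13  caacbcacbbccbcabcc$ab  b
   14  cabcc$abcaacbcacbbccb  b
   15  cacbbccbcabcc$abcaacb  b
   16  cbbccbcabcc$abcaacbca  a
   17  cbcabcc$abcaacbcacbbc  c
   18  cbcacbbccbcabcc$abcaa  a
   19  cc$abcaacbcacbbccbcab  b
   20  ccbcabcc$abcaacbcacbb  b

cc$ccacaccabcbbbacabb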